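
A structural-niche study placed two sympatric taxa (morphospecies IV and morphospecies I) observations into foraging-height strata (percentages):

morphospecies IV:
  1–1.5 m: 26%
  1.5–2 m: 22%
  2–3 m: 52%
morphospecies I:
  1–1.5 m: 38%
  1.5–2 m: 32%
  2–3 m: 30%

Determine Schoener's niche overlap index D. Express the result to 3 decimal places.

0.780

Convert percentages to proportions (divide by 100).
Σ|p₁ᵢ − p₂ᵢ| = 0.12 + 0.10 + 0.22 = 0.44
D = 1 − ½ × 0.44 = 1 − 0.220 = 0.78000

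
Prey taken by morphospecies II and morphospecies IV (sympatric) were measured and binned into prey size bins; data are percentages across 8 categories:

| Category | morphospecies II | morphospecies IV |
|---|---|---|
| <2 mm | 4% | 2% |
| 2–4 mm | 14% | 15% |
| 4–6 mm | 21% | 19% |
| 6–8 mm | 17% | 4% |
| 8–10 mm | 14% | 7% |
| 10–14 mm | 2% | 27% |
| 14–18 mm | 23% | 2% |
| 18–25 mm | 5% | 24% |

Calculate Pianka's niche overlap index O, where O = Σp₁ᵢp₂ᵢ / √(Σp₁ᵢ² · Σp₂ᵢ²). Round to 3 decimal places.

0.550

Convert percentages to proportions (divide by 100).
Σ p₁ᵢp₂ᵢ = 0.0008 + 0.0210 + 0.0399 + 0.0068 + 0.0098 + 0.0054 + 0.0046 + 0.0120 = 0.1003
Σp_1ᵢ² = 0.04² + 0.14² + 0.21² + 0.17² + 0.14² + 0.02² + 0.23² + 0.05² = 0.0016 + 0.0196 + 0.0441 + 0.0289 + 0.0196 + 0.0004 + 0.0529 + 0.0025 = 0.1696
Σp_2ᵢ² = 0.02² + 0.15² + 0.19² + 0.04² + 0.07² + 0.27² + 0.02² + 0.24² = 0.0004 + 0.0225 + 0.0361 + 0.0016 + 0.0049 + 0.0729 + 0.0004 + 0.0576 = 0.1964
O = 0.1003 / √(0.1696 × 0.1964) = 0.1003 / 0.182509 = 0.54956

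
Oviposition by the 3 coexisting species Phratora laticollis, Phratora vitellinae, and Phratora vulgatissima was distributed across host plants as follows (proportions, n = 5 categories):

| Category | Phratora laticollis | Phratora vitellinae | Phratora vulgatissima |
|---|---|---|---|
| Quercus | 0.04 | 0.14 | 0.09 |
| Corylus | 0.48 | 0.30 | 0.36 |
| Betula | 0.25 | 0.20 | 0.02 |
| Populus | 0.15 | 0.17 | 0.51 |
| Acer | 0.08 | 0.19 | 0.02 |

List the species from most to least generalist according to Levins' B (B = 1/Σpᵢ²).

Phratora vitellinae > Phratora laticollis > Phratora vulgatissima

Σp_latiᵢ² = 0.04² + 0.48² + 0.25² + 0.15² + 0.08² = 0.0016 + 0.2304 + 0.0625 + 0.0225 + 0.0064 = 0.3234
B_lati = 1 / 0.3234 = 3.0921
Σp_viteᵢ² = 0.14² + 0.30² + 0.20² + 0.17² + 0.19² = 0.0196 + 0.0900 + 0.0400 + 0.0289 + 0.0361 = 0.2146
B_vite = 1 / 0.2146 = 4.6598
Σp_vulgᵢ² = 0.09² + 0.36² + 0.02² + 0.51² + 0.02² = 0.0081 + 0.1296 + 0.0004 + 0.2601 + 0.0004 = 0.3986
B_vulg = 1 / 0.3986 = 2.5088
Ranking by B (broadest → narrowest): Phratora vitellinae (4.66) > Phratora laticollis (3.09) > Phratora vulgatissima (2.51)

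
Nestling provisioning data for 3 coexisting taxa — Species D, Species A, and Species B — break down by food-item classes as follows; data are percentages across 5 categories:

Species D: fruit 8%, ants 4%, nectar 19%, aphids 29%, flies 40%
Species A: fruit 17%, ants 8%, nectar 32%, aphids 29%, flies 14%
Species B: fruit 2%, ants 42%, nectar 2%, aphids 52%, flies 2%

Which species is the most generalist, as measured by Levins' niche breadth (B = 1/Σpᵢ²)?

Convert percentages to proportions (divide by 100).
Σp_Dᵢ² = 0.08² + 0.04² + 0.19² + 0.29² + 0.40² = 0.0064 + 0.0016 + 0.0361 + 0.0841 + 0.1600 = 0.2882
B_D = 1 / 0.2882 = 3.4698
Σp_Aᵢ² = 0.17² + 0.08² + 0.32² + 0.29² + 0.14² = 0.0289 + 0.0064 + 0.1024 + 0.0841 + 0.0196 = 0.2414
B_A = 1 / 0.2414 = 4.1425
Σp_Bᵢ² = 0.02² + 0.42² + 0.02² + 0.52² + 0.02² = 0.0004 + 0.1764 + 0.0004 + 0.2704 + 0.0004 = 0.4480
B_B = 1 / 0.4480 = 2.2321
Highest B → broadest niche (most generalist): Species A (B = 4.14).

Species A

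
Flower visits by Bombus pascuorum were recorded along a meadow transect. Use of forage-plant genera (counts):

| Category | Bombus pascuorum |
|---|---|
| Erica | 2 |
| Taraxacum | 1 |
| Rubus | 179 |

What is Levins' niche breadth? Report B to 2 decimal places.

Proportions for Bombus pascuorum (n=182): 2/182=0.0110, 1/182=0.0055, 179/182=0.9835
Σpᵢ² = 0.0110² + 0.0055² + 0.9835² = 0.000121 + 0.000030 + 0.967272 = 0.967423
B = 1 / 0.967423 = 1.0337

1.03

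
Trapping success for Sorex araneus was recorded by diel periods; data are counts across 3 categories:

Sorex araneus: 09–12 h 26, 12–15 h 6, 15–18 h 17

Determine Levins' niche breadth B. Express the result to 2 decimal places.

2.40

Proportions for Sorex araneus (n=49): 26/49=0.5306, 6/49=0.1224, 17/49=0.3469
Σpᵢ² = 0.5306² + 0.1224² + 0.3469² = 0.281536 + 0.014982 + 0.120340 = 0.416858
B = 1 / 0.416858 = 2.3989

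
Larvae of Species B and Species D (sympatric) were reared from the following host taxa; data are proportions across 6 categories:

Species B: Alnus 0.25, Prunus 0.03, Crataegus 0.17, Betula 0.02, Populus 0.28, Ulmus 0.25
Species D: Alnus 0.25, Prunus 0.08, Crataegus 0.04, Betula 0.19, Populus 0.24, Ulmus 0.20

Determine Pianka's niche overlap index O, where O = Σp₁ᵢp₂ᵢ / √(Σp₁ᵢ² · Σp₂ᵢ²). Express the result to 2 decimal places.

0.88

Σ p₁ᵢp₂ᵢ = 0.0625 + 0.0024 + 0.0068 + 0.0038 + 0.0672 + 0.0500 = 0.1927
Σp_1ᵢ² = 0.25² + 0.03² + 0.17² + 0.02² + 0.28² + 0.25² = 0.0625 + 0.0009 + 0.0289 + 0.0004 + 0.0784 + 0.0625 = 0.2336
Σp_2ᵢ² = 0.25² + 0.08² + 0.04² + 0.19² + 0.24² + 0.20² = 0.0625 + 0.0064 + 0.0016 + 0.0361 + 0.0576 + 0.0400 = 0.2042
O = 0.1927 / √(0.2336 × 0.2042) = 0.1927 / 0.21841 = 0.8823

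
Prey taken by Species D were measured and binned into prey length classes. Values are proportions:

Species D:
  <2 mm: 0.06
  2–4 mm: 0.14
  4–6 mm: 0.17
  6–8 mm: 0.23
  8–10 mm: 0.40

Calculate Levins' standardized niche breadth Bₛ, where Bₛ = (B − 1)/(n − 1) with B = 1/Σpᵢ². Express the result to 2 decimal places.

Σpᵢ² = 0.06² + 0.14² + 0.17² + 0.23² + 0.40² = 0.0036 + 0.0196 + 0.0289 + 0.0529 + 0.1600 = 0.2650
B = 1 / 0.2650 = 3.7736
Bₛ = (B − 1)/(n − 1) = (3.7736 − 1)/(5 − 1) = 2.7736/4 = 0.6934

0.69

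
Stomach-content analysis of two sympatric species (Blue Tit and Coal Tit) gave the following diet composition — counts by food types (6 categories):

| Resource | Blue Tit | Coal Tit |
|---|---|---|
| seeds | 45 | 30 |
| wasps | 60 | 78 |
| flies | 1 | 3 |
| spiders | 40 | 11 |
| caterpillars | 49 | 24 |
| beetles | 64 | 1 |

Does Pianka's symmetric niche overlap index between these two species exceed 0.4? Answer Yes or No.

Yes

Proportions for Blue Tit (n=259): 45/259=0.1737, 60/259=0.2317, 1/259=0.0039, 40/259=0.1544, 49/259=0.1892, 64/259=0.2471
Proportions for Coal Tit (n=147): 30/147=0.2041, 78/147=0.5306, 3/147=0.0204, 11/147=0.0748, 24/147=0.1633, 1/147=0.0068
Σ p₁ᵢp₂ᵢ = 0.035452 + 0.122940 + 0.000080 + 0.011549 + 0.030896 + 0.001680 = 0.202597
Σp_1ᵢ² = 0.1737² + 0.2317² + 0.0039² + 0.1544² + 0.1892² + 0.2471² = 0.030172 + 0.053685 + 0.000015 + 0.023839 + 0.035797 + 0.061058 = 0.204566
Σp_2ᵢ² = 0.2041² + 0.5306² + 0.0204² + 0.0748² + 0.1633² + 0.0068² = 0.041657 + 0.281536 + 0.000416 + 0.005595 + 0.026667 + 0.000046 = 0.355917
O = 0.202597 / √(0.204566 × 0.355917) = 0.202597 / 0.2698305 = 0.7508
O = 0.7508 > 0.4 → Yes.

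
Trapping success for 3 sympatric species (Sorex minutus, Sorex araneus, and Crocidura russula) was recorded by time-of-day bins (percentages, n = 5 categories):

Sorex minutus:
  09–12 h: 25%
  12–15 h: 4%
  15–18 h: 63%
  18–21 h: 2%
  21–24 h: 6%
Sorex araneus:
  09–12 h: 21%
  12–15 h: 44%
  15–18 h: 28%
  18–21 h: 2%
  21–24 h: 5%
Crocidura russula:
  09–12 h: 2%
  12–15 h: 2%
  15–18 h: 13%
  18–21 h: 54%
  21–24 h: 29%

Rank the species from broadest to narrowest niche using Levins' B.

Convert percentages to proportions (divide by 100).
Σp_minuᵢ² = 0.25² + 0.04² + 0.63² + 0.02² + 0.06² = 0.0625 + 0.0016 + 0.3969 + 0.0004 + 0.0036 = 0.4650
B_minu = 1 / 0.4650 = 2.1505
Σp_aranᵢ² = 0.21² + 0.44² + 0.28² + 0.02² + 0.05² = 0.0441 + 0.1936 + 0.0784 + 0.0004 + 0.0025 = 0.3190
B_aran = 1 / 0.3190 = 3.1348
Σp_russᵢ² = 0.02² + 0.02² + 0.13² + 0.54² + 0.29² = 0.0004 + 0.0004 + 0.0169 + 0.2916 + 0.0841 = 0.3934
B_russ = 1 / 0.3934 = 2.5419
Ranking by B (broadest → narrowest): Sorex araneus (3.13) > Crocidura russula (2.54) > Sorex minutus (2.15)

Sorex araneus > Crocidura russula > Sorex minutus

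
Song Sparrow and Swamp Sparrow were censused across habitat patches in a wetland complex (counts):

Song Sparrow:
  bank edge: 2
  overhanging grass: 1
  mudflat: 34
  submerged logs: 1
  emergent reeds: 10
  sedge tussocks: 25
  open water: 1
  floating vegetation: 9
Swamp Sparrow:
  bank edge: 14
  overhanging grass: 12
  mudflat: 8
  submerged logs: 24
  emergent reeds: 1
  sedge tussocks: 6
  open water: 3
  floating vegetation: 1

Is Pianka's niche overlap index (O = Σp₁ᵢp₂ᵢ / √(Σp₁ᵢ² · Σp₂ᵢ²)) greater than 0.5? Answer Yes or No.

Proportions for Song Sparrow (n=83): 2/83=0.0241, 1/83=0.0120, 34/83=0.4096, 1/83=0.0120, 10/83=0.1205, 25/83=0.3012, 1/83=0.0120, 9/83=0.1084
Proportions for Swamp Sparrow (n=69): 14/69=0.2029, 12/69=0.1739, 8/69=0.1159, 24/69=0.3478, 1/69=0.0145, 6/69=0.0870, 3/69=0.0435, 1/69=0.0145
Σ p₁ᵢp₂ᵢ = 0.004890 + 0.002087 + 0.047473 + 0.004174 + 0.001747 + 0.026204 + 0.000522 + 0.001572 = 0.088669
Σp_1ᵢ² = 0.0241² + 0.0120² + 0.4096² + 0.0120² + 0.1205² + 0.3012² + 0.0120² + 0.1084² = 0.000581 + 0.000144 + 0.167772 + 0.000144 + 0.014520 + 0.090721 + 0.000144 + 0.011751 = 0.285777
Σp_2ᵢ² = 0.2029² + 0.1739² + 0.1159² + 0.3478² + 0.0145² + 0.0870² + 0.0435² + 0.0145² = 0.041168 + 0.030241 + 0.013433 + 0.120965 + 0.000210 + 0.007569 + 0.001892 + 0.000210 = 0.215688
O = 0.088669 / √(0.285777 × 0.215688) = 0.088669 / 0.2482714 = 0.3571
O = 0.3571 < 0.5 → No.

No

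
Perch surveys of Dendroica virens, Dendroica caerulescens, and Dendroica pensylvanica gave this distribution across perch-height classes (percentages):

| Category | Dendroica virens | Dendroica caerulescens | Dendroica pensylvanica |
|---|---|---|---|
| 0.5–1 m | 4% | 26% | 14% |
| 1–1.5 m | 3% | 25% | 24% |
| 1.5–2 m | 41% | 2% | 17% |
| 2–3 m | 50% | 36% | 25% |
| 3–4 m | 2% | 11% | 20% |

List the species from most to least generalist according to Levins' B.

Convert percentages to proportions (divide by 100).
Σp_vireᵢ² = 0.04² + 0.03² + 0.41² + 0.50² + 0.02² = 0.0016 + 0.0009 + 0.1681 + 0.2500 + 0.0004 = 0.4210
B_vire = 1 / 0.4210 = 2.3753
Σp_caerᵢ² = 0.26² + 0.25² + 0.02² + 0.36² + 0.11² = 0.0676 + 0.0625 + 0.0004 + 0.1296 + 0.0121 = 0.2722
B_caer = 1 / 0.2722 = 3.6738
Σp_pensᵢ² = 0.14² + 0.24² + 0.17² + 0.25² + 0.20² = 0.0196 + 0.0576 + 0.0289 + 0.0625 + 0.0400 = 0.2086
B_pens = 1 / 0.2086 = 4.7939
Ranking by B (broadest → narrowest): Dendroica pensylvanica (4.79) > Dendroica caerulescens (3.67) > Dendroica virens (2.38)

Dendroica pensylvanica > Dendroica caerulescens > Dendroica virens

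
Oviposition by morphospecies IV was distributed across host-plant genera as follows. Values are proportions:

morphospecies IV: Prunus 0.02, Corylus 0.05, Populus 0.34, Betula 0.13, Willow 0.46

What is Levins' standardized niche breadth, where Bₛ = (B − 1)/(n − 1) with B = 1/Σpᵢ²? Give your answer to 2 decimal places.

0.47

Σpᵢ² = 0.02² + 0.05² + 0.34² + 0.13² + 0.46² = 0.0004 + 0.0025 + 0.1156 + 0.0169 + 0.2116 = 0.3470
B = 1 / 0.3470 = 2.8818
Bₛ = (B − 1)/(n − 1) = (2.8818 − 1)/(5 − 1) = 1.8818/4 = 0.4705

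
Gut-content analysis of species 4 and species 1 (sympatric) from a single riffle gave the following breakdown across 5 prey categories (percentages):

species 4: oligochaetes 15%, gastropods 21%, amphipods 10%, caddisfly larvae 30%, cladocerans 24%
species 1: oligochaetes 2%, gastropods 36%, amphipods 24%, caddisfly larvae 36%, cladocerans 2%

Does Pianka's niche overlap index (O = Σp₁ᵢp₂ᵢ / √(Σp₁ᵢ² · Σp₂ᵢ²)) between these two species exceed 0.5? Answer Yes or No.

Convert percentages to proportions (divide by 100).
Σ p₁ᵢp₂ᵢ = 0.0030 + 0.0756 + 0.0240 + 0.1080 + 0.0048 = 0.2154
Σp_1ᵢ² = 0.15² + 0.21² + 0.10² + 0.30² + 0.24² = 0.0225 + 0.0441 + 0.0100 + 0.0900 + 0.0576 = 0.2242
Σp_2ᵢ² = 0.02² + 0.36² + 0.24² + 0.36² + 0.02² = 0.0004 + 0.1296 + 0.0576 + 0.1296 + 0.0004 = 0.3176
O = 0.2154 / √(0.2242 × 0.3176) = 0.2154 / 0.26684 = 0.8072
O = 0.8072 > 0.5 → Yes.

Yes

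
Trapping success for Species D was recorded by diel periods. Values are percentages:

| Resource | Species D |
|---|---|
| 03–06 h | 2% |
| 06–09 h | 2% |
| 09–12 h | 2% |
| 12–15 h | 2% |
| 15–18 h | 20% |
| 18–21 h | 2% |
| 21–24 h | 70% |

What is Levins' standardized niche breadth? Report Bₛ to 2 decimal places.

0.15

Convert percentages to proportions (divide by 100).
Σpᵢ² = 0.02² + 0.02² + 0.02² + 0.02² + 0.20² + 0.02² + 0.70² = 0.0004 + 0.0004 + 0.0004 + 0.0004 + 0.0400 + 0.0004 + 0.4900 = 0.5320
B = 1 / 0.5320 = 1.8797
Bₛ = (B − 1)/(n − 1) = (1.8797 − 1)/(7 − 1) = 0.8797/6 = 0.1466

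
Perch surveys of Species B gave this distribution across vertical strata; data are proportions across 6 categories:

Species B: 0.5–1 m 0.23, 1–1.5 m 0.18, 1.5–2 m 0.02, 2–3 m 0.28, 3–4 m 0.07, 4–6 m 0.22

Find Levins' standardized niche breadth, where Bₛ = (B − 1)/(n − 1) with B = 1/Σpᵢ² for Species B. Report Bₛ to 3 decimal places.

0.720

Σpᵢ² = 0.23² + 0.18² + 0.02² + 0.28² + 0.07² + 0.22² = 0.0529 + 0.0324 + 0.0004 + 0.0784 + 0.0049 + 0.0484 = 0.2174
B = 1 / 0.2174 = 4.59982
Bₛ = (B − 1)/(n − 1) = (4.59982 − 1)/(6 − 1) = 3.59982/5 = 0.71996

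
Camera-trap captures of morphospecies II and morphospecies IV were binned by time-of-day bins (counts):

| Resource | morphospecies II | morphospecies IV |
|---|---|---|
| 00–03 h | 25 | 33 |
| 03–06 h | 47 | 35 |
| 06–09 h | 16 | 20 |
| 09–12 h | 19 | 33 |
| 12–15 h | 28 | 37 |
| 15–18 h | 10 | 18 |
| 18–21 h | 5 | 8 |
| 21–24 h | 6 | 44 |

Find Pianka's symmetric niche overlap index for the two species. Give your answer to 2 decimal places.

Proportions for morphospecies II (n=156): 25/156=0.1603, 47/156=0.3013, 16/156=0.1026, 19/156=0.1218, 28/156=0.1795, 10/156=0.0641, 5/156=0.0321, 6/156=0.0385
Proportions for morphospecies IV (n=228): 33/228=0.1447, 35/228=0.1535, 20/228=0.0877, 33/228=0.1447, 37/228=0.1623, 18/228=0.0789, 8/228=0.0351, 44/228=0.1930
Σ p₁ᵢp₂ᵢ = 0.023195 + 0.046250 + 0.008998 + 0.017624 + 0.029133 + 0.005057 + 0.001127 + 0.007431 = 0.138815
Σp_1ᵢ² = 0.1603² + 0.3013² + 0.1026² + 0.1218² + 0.1795² + 0.0641² + 0.0321² + 0.0385² = 0.025696 + 0.090782 + 0.010527 + 0.014835 + 0.032220 + 0.004109 + 0.001030 + 0.001482 = 0.180681
Σp_2ᵢ² = 0.1447² + 0.1535² + 0.0877² + 0.1447² + 0.1623² + 0.0789² + 0.0351² + 0.1930² = 0.020938 + 0.023562 + 0.007691 + 0.020938 + 0.026341 + 0.006225 + 0.001232 + 0.037249 = 0.144176
O = 0.138815 / √(0.180681 × 0.144176) = 0.138815 / 0.1613997 = 0.8601

0.86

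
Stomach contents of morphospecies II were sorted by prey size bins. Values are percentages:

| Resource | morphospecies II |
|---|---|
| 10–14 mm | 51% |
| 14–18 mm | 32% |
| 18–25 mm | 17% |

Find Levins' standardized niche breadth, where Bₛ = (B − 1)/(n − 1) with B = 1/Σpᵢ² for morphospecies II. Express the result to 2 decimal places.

0.78

Convert percentages to proportions (divide by 100).
Σpᵢ² = 0.51² + 0.32² + 0.17² = 0.2601 + 0.1024 + 0.0289 = 0.3914
B = 1 / 0.3914 = 2.5549
Bₛ = (B − 1)/(n − 1) = (2.5549 − 1)/(3 − 1) = 1.5549/2 = 0.7775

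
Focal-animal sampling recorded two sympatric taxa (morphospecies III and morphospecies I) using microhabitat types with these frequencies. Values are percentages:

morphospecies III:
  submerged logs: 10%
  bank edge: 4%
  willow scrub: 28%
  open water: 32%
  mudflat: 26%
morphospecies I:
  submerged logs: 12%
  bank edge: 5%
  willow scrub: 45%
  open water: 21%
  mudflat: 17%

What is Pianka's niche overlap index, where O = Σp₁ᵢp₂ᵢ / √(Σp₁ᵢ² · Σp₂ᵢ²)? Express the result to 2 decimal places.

Convert percentages to proportions (divide by 100).
Σ p₁ᵢp₂ᵢ = 0.0120 + 0.0020 + 0.1260 + 0.0672 + 0.0442 = 0.2514
Σp_1ᵢ² = 0.10² + 0.04² + 0.28² + 0.32² + 0.26² = 0.0100 + 0.0016 + 0.0784 + 0.1024 + 0.0676 = 0.2600
Σp_2ᵢ² = 0.12² + 0.05² + 0.45² + 0.21² + 0.17² = 0.0144 + 0.0025 + 0.2025 + 0.0441 + 0.0289 = 0.2924
O = 0.2514 / √(0.2600 × 0.2924) = 0.2514 / 0.27572 = 0.9118

0.91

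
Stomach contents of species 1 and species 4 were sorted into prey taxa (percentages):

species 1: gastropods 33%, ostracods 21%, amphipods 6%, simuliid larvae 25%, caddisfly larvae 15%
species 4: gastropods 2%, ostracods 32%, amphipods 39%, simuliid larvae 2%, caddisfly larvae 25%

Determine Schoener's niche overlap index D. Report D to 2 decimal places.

Convert percentages to proportions (divide by 100).
Σ|p₁ᵢ − p₂ᵢ| = 0.31 + 0.11 + 0.33 + 0.23 + 0.10 = 1.08
D = 1 − ½ × 1.08 = 1 − 0.540 = 0.4600

0.46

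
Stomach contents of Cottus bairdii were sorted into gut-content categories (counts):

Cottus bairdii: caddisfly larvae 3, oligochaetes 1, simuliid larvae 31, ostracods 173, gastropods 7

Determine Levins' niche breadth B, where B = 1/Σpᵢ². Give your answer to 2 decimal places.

Proportions for Cottus bairdii (n=215): 3/215=0.0140, 1/215=0.0047, 31/215=0.1442, 173/215=0.8047, 7/215=0.0326
Σpᵢ² = 0.0140² + 0.0047² + 0.1442² + 0.8047² + 0.0326² = 0.000196 + 0.000022 + 0.020794 + 0.647542 + 0.001063 = 0.669617
B = 1 / 0.669617 = 1.4934

1.49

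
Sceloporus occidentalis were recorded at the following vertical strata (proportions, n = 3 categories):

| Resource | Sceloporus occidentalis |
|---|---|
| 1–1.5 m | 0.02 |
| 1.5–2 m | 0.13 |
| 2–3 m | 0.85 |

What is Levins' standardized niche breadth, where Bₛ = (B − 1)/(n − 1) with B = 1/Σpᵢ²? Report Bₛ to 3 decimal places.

0.176

Σpᵢ² = 0.02² + 0.13² + 0.85² = 0.0004 + 0.0169 + 0.7225 = 0.7398
B = 1 / 0.7398 = 1.35172
Bₛ = (B − 1)/(n − 1) = (1.35172 − 1)/(3 − 1) = 0.35172/2 = 0.17586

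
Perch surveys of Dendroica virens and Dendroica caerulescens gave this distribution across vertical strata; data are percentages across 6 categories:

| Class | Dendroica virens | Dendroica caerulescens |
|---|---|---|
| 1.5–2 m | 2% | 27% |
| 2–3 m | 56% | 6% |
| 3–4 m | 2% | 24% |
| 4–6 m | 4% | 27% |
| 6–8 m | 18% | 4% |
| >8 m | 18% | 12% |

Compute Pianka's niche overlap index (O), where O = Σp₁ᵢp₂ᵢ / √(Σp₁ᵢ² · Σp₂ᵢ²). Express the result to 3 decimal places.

Convert percentages to proportions (divide by 100).
Σ p₁ᵢp₂ᵢ = 0.0054 + 0.0336 + 0.0048 + 0.0108 + 0.0072 + 0.0216 = 0.0834
Σp_1ᵢ² = 0.02² + 0.56² + 0.02² + 0.04² + 0.18² + 0.18² = 0.0004 + 0.3136 + 0.0004 + 0.0016 + 0.0324 + 0.0324 = 0.3808
Σp_2ᵢ² = 0.27² + 0.06² + 0.24² + 0.27² + 0.04² + 0.12² = 0.0729 + 0.0036 + 0.0576 + 0.0729 + 0.0016 + 0.0144 = 0.2230
O = 0.0834 / √(0.3808 × 0.2230) = 0.0834 / 0.291408 = 0.28620

0.286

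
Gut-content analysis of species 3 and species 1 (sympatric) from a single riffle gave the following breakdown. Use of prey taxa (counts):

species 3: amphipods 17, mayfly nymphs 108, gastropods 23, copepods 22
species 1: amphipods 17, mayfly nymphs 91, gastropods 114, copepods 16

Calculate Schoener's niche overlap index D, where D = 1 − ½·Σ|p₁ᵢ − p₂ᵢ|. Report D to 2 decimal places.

Proportions for species 3 (n=170): 17/170=0.1000, 108/170=0.6353, 23/170=0.1353, 22/170=0.1294
Proportions for species 1 (n=238): 17/238=0.0714, 91/238=0.3824, 114/238=0.4790, 16/238=0.0672
Σ|p₁ᵢ − p₂ᵢ| = 0.0286 + 0.2529 + 0.3437 + 0.0622 = 0.6874
D = 1 − ½ × 0.6874 = 1 − 0.34370 = 0.65630

0.66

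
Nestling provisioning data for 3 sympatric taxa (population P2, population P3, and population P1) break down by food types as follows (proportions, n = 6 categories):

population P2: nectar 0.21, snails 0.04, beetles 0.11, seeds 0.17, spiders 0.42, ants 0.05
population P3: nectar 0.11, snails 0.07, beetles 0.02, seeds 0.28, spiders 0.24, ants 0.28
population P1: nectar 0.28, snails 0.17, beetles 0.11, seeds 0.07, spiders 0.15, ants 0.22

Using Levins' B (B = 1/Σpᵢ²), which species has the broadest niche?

Σp_P2ᵢ² = 0.21² + 0.04² + 0.11² + 0.17² + 0.42² + 0.05² = 0.0441 + 0.0016 + 0.0121 + 0.0289 + 0.1764 + 0.0025 = 0.2656
B_P2 = 1 / 0.2656 = 3.7651
Σp_P3ᵢ² = 0.11² + 0.07² + 0.02² + 0.28² + 0.24² + 0.28² = 0.0121 + 0.0049 + 0.0004 + 0.0784 + 0.0576 + 0.0784 = 0.2318
B_P3 = 1 / 0.2318 = 4.3141
Σp_P1ᵢ² = 0.28² + 0.17² + 0.11² + 0.07² + 0.15² + 0.22² = 0.0784 + 0.0289 + 0.0121 + 0.0049 + 0.0225 + 0.0484 = 0.1952
B_P1 = 1 / 0.1952 = 5.1230
Highest B → broadest niche (most generalist): population P1 (B = 5.12).

population P1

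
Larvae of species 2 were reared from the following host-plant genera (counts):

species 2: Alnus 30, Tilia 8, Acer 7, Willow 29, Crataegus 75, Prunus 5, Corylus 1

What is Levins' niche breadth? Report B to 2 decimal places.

Proportions for species 2 (n=155): 30/155=0.1935, 8/155=0.0516, 7/155=0.0452, 29/155=0.1871, 75/155=0.4839, 5/155=0.0323, 1/155=0.0065
Σpᵢ² = 0.1935² + 0.0516² + 0.0452² + 0.1871² + 0.4839² + 0.0323² + 0.0065² = 0.037442 + 0.002663 + 0.002043 + 0.035006 + 0.234159 + 0.001043 + 0.000042 = 0.312398
B = 1 / 0.312398 = 3.2010

3.20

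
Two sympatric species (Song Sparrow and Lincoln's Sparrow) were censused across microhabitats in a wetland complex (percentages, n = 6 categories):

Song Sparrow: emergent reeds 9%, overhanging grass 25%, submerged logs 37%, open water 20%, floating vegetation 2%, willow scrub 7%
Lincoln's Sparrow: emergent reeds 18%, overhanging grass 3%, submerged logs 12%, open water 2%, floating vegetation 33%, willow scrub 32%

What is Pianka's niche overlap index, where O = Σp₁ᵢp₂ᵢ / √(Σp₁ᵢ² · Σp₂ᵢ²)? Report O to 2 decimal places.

0.39

Convert percentages to proportions (divide by 100).
Σ p₁ᵢp₂ᵢ = 0.0162 + 0.0075 + 0.0444 + 0.0040 + 0.0066 + 0.0224 = 0.1011
Σp_1ᵢ² = 0.09² + 0.25² + 0.37² + 0.20² + 0.02² + 0.07² = 0.0081 + 0.0625 + 0.1369 + 0.0400 + 0.0004 + 0.0049 = 0.2528
Σp_2ᵢ² = 0.18² + 0.03² + 0.12² + 0.02² + 0.33² + 0.32² = 0.0324 + 0.0009 + 0.0144 + 0.0004 + 0.1089 + 0.1024 = 0.2594
O = 0.1011 / √(0.2528 × 0.2594) = 0.1011 / 0.25608 = 0.3948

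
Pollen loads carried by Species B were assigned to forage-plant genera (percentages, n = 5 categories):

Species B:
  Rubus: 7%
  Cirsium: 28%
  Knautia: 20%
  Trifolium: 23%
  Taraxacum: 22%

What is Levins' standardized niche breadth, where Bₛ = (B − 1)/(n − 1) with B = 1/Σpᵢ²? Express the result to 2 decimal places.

0.86

Convert percentages to proportions (divide by 100).
Σpᵢ² = 0.07² + 0.28² + 0.20² + 0.23² + 0.22² = 0.0049 + 0.0784 + 0.0400 + 0.0529 + 0.0484 = 0.2246
B = 1 / 0.2246 = 4.4524
Bₛ = (B − 1)/(n − 1) = (4.4524 − 1)/(5 − 1) = 3.4524/4 = 0.8631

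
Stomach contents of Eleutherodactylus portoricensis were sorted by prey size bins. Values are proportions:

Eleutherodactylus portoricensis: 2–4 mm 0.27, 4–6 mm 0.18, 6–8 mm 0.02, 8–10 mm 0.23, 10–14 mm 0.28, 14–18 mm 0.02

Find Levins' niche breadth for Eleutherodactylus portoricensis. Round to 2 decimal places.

Σpᵢ² = 0.27² + 0.18² + 0.02² + 0.23² + 0.28² + 0.02² = 0.0729 + 0.0324 + 0.0004 + 0.0529 + 0.0784 + 0.0004 = 0.2374
B = 1 / 0.2374 = 4.2123

4.21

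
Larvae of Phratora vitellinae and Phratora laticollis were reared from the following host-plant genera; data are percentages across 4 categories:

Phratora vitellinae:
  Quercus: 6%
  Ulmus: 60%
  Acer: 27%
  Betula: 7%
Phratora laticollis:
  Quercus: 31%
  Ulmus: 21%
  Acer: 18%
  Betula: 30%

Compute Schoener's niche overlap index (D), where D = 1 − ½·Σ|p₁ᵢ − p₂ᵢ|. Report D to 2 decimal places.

Convert percentages to proportions (divide by 100).
Σ|p₁ᵢ − p₂ᵢ| = 0.25 + 0.39 + 0.09 + 0.23 = 0.96
D = 1 − ½ × 0.96 = 1 − 0.480 = 0.5200

0.52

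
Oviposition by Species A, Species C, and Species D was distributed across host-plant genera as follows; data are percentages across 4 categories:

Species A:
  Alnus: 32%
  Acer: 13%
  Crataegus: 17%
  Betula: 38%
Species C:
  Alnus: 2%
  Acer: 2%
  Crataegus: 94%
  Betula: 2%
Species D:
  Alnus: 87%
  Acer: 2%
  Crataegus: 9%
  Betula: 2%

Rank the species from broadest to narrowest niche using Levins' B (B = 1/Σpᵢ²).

Convert percentages to proportions (divide by 100).
Σp_Aᵢ² = 0.32² + 0.13² + 0.17² + 0.38² = 0.1024 + 0.0169 + 0.0289 + 0.1444 = 0.2926
B_A = 1 / 0.2926 = 3.4176
Σp_Cᵢ² = 0.02² + 0.02² + 0.94² + 0.02² = 0.0004 + 0.0004 + 0.8836 + 0.0004 = 0.8848
B_C = 1 / 0.8848 = 1.1302
Σp_Dᵢ² = 0.87² + 0.02² + 0.09² + 0.02² = 0.7569 + 0.0004 + 0.0081 + 0.0004 = 0.7658
B_D = 1 / 0.7658 = 1.3058
Ranking by B (broadest → narrowest): Species A (3.42) > Species D (1.31) > Species C (1.13)

Species A > Species D > Species C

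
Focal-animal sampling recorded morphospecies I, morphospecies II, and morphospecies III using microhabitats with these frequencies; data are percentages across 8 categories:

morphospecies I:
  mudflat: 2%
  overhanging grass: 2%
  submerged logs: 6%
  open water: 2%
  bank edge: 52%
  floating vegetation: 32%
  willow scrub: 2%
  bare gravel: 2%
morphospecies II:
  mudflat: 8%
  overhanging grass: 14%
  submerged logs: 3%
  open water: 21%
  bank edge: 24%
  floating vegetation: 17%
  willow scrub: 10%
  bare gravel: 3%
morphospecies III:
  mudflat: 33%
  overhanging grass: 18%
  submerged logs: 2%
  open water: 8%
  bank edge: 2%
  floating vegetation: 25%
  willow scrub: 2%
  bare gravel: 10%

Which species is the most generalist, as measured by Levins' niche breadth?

morphospecies II

Convert percentages to proportions (divide by 100).
Σp_Iᵢ² = 0.02² + 0.02² + 0.06² + 0.02² + 0.52² + 0.32² + 0.02² + 0.02² = 0.0004 + 0.0004 + 0.0036 + 0.0004 + 0.2704 + 0.1024 + 0.0004 + 0.0004 = 0.3784
B_I = 1 / 0.3784 = 2.6427
Σp_IIᵢ² = 0.08² + 0.14² + 0.03² + 0.21² + 0.24² + 0.17² + 0.10² + 0.03² = 0.0064 + 0.0196 + 0.0009 + 0.0441 + 0.0576 + 0.0289 + 0.0100 + 0.0009 = 0.1684
B_II = 1 / 0.1684 = 5.9382
Σp_IIIᵢ² = 0.33² + 0.18² + 0.02² + 0.08² + 0.02² + 0.25² + 0.02² + 0.10² = 0.1089 + 0.0324 + 0.0004 + 0.0064 + 0.0004 + 0.0625 + 0.0004 + 0.0100 = 0.2214
B_III = 1 / 0.2214 = 4.5167
Highest B → broadest niche (most generalist): morphospecies II (B = 5.94).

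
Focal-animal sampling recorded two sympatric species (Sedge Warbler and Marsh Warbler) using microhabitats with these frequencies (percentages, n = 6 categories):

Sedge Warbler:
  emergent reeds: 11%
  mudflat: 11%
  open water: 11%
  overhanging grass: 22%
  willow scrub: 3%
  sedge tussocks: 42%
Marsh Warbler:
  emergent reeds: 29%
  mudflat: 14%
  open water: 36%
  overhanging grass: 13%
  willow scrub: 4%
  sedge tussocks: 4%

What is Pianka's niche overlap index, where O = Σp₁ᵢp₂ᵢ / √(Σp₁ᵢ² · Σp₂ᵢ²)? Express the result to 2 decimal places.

Convert percentages to proportions (divide by 100).
Σ p₁ᵢp₂ᵢ = 0.0319 + 0.0154 + 0.0396 + 0.0286 + 0.0012 + 0.0168 = 0.1335
Σp_1ᵢ² = 0.11² + 0.11² + 0.11² + 0.22² + 0.03² + 0.42² = 0.0121 + 0.0121 + 0.0121 + 0.0484 + 0.0009 + 0.1764 = 0.2620
Σp_2ᵢ² = 0.29² + 0.14² + 0.36² + 0.13² + 0.04² + 0.04² = 0.0841 + 0.0196 + 0.1296 + 0.0169 + 0.0016 + 0.0016 = 0.2534
O = 0.1335 / √(0.2620 × 0.2534) = 0.1335 / 0.25766 = 0.5181

0.52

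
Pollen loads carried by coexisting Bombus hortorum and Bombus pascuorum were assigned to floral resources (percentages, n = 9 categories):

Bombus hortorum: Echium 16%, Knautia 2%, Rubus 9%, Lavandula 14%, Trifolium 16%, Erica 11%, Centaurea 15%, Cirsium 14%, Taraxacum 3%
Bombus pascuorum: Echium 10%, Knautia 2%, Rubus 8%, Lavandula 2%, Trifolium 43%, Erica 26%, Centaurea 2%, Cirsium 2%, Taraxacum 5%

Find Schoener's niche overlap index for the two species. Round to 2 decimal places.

0.56

Convert percentages to proportions (divide by 100).
Σ|p₁ᵢ − p₂ᵢ| = 0.06 + 0.00 + 0.01 + 0.12 + 0.27 + 0.15 + 0.13 + 0.12 + 0.02 = 0.88
D = 1 − ½ × 0.88 = 1 − 0.440 = 0.5600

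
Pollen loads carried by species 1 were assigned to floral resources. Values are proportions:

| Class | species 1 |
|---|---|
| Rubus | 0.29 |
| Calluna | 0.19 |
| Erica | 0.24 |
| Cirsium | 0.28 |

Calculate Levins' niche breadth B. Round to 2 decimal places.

3.90

Σpᵢ² = 0.29² + 0.19² + 0.24² + 0.28² = 0.0841 + 0.0361 + 0.0576 + 0.0784 = 0.2562
B = 1 / 0.2562 = 3.9032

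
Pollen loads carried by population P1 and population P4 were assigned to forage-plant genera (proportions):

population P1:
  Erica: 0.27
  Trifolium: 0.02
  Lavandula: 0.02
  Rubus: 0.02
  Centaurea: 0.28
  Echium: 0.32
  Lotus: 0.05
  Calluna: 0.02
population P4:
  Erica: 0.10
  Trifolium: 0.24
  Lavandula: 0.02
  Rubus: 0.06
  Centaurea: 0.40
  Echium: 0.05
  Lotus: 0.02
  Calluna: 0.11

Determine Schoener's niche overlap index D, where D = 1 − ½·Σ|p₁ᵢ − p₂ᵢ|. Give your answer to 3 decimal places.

0.530

Σ|p₁ᵢ − p₂ᵢ| = 0.17 + 0.22 + 0.00 + 0.04 + 0.12 + 0.27 + 0.03 + 0.09 = 0.94
D = 1 − ½ × 0.94 = 1 − 0.470 = 0.53000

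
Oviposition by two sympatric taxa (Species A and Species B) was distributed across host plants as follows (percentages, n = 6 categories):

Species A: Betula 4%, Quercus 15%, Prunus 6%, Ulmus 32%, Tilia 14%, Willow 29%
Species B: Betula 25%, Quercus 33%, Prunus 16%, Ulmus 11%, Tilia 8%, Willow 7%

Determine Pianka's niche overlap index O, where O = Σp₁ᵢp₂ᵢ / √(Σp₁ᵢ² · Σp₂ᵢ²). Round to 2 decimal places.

Convert percentages to proportions (divide by 100).
Σ p₁ᵢp₂ᵢ = 0.0100 + 0.0495 + 0.0096 + 0.0352 + 0.0112 + 0.0203 = 0.1358
Σp_1ᵢ² = 0.04² + 0.15² + 0.06² + 0.32² + 0.14² + 0.29² = 0.0016 + 0.0225 + 0.0036 + 0.1024 + 0.0196 + 0.0841 = 0.2338
Σp_2ᵢ² = 0.25² + 0.33² + 0.16² + 0.11² + 0.08² + 0.07² = 0.0625 + 0.1089 + 0.0256 + 0.0121 + 0.0064 + 0.0049 = 0.2204
O = 0.1358 / √(0.2338 × 0.2204) = 0.1358 / 0.22700 = 0.5982

0.60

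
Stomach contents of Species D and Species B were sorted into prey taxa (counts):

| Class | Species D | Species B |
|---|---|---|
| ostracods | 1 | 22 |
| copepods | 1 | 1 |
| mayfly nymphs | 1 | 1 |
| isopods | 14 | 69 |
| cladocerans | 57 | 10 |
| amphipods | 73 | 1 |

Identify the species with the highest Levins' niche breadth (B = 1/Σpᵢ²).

Species D

Proportions for Species D (n=147): 1/147=0.0068, 1/147=0.0068, 1/147=0.0068, 14/147=0.0952, 57/147=0.3878, 73/147=0.4966
Proportions for Species B (n=104): 22/104=0.2115, 1/104=0.0096, 1/104=0.0096, 69/104=0.6635, 10/104=0.0962, 1/104=0.0096
Σp_Dᵢ² = 0.0068² + 0.0068² + 0.0068² + 0.0952² + 0.3878² + 0.4966² = 0.000046 + 0.000046 + 0.000046 + 0.009063 + 0.150389 + 0.246612 = 0.406202
B_D = 1 / 0.406202 = 2.4618
Σp_Bᵢ² = 0.2115² + 0.0096² + 0.0096² + 0.6635² + 0.0962² + 0.0096² = 0.044732 + 0.000092 + 0.000092 + 0.440232 + 0.009254 + 0.000092 = 0.494494
B_B = 1 / 0.494494 = 2.0223
Highest B → broadest niche (most generalist): Species D (B = 2.46).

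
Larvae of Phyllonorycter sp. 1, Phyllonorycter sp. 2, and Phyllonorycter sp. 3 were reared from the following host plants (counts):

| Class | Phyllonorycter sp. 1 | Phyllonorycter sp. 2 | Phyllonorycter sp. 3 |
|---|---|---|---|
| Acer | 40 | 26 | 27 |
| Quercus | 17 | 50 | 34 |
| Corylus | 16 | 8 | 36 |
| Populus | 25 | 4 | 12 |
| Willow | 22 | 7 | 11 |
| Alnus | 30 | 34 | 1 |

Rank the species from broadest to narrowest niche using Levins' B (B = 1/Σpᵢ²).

Phyllonorycter sp. 1 > Phyllonorycter sp. 3 > Phyllonorycter sp. 2

Proportions for Phyllonorycter sp. 1 (n=150): 40/150=0.2667, 17/150=0.1133, 16/150=0.1067, 25/150=0.1667, 22/150=0.1467, 30/150=0.2000
Proportions for Phyllonorycter sp. 2 (n=129): 26/129=0.2016, 50/129=0.3876, 8/129=0.0620, 4/129=0.0310, 7/129=0.0543, 34/129=0.2636
Proportions for Phyllonorycter sp. 3 (n=121): 27/121=0.2231, 34/121=0.2810, 36/121=0.2975, 12/121=0.0992, 11/121=0.0909, 1/121=0.0083
Σp_1ᵢ² = 0.2667² + 0.1133² + 0.1067² + 0.1667² + 0.1467² + 0.2000² = 0.071129 + 0.012837 + 0.011385 + 0.027789 + 0.021521 + 0.040000 = 0.184661
B_1 = 1 / 0.184661 = 5.4153
Σp_2ᵢ² = 0.2016² + 0.3876² + 0.0620² + 0.0310² + 0.0543² + 0.2636² = 0.040643 + 0.150234 + 0.003844 + 0.000961 + 0.002948 + 0.069485 = 0.268115
B_2 = 1 / 0.268115 = 3.7297
Σp_3ᵢ² = 0.2231² + 0.2810² + 0.2975² + 0.0992² + 0.0909² + 0.0083² = 0.049774 + 0.078961 + 0.088506 + 0.009841 + 0.008263 + 0.000069 = 0.235414
B_3 = 1 / 0.235414 = 4.2478
Ranking by B (broadest → narrowest): Phyllonorycter sp. 1 (5.42) > Phyllonorycter sp. 3 (4.25) > Phyllonorycter sp. 2 (3.73)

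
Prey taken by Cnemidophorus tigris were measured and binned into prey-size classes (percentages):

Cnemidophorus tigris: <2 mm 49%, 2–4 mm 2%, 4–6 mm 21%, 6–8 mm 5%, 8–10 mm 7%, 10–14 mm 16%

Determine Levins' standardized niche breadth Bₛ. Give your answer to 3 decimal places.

Convert percentages to proportions (divide by 100).
Σpᵢ² = 0.49² + 0.02² + 0.21² + 0.05² + 0.07² + 0.16² = 0.2401 + 0.0004 + 0.0441 + 0.0025 + 0.0049 + 0.0256 = 0.3176
B = 1 / 0.3176 = 3.14861
Bₛ = (B − 1)/(n − 1) = (3.14861 − 1)/(6 − 1) = 2.14861/5 = 0.42972

0.430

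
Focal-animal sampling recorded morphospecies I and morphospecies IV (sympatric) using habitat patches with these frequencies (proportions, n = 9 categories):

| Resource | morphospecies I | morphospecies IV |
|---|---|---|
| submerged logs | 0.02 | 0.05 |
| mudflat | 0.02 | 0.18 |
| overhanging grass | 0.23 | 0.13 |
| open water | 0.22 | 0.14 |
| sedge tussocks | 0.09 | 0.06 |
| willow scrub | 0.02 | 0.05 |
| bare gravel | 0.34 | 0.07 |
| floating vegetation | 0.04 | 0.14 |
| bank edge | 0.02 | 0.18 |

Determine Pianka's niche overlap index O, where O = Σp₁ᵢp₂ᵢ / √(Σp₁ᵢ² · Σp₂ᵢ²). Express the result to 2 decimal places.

0.60

Σ p₁ᵢp₂ᵢ = 0.0010 + 0.0036 + 0.0299 + 0.0308 + 0.0054 + 0.0010 + 0.0238 + 0.0056 + 0.0036 = 0.1047
Σp_1ᵢ² = 0.02² + 0.02² + 0.23² + 0.22² + 0.09² + 0.02² + 0.34² + 0.04² + 0.02² = 0.0004 + 0.0004 + 0.0529 + 0.0484 + 0.0081 + 0.0004 + 0.1156 + 0.0016 + 0.0004 = 0.2282
Σp_2ᵢ² = 0.05² + 0.18² + 0.13² + 0.14² + 0.06² + 0.05² + 0.07² + 0.14² + 0.18² = 0.0025 + 0.0324 + 0.0169 + 0.0196 + 0.0036 + 0.0025 + 0.0049 + 0.0196 + 0.0324 = 0.1344
O = 0.1047 / √(0.2282 × 0.1344) = 0.1047 / 0.17513 = 0.5978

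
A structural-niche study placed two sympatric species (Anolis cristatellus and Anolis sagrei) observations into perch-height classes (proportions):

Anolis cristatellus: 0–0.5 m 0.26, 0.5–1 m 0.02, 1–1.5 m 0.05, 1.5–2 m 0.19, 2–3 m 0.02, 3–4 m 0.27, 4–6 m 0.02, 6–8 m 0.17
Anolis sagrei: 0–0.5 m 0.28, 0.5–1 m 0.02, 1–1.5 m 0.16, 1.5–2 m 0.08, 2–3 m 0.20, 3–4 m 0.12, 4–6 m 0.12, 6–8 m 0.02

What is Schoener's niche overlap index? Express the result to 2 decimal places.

Σ|p₁ᵢ − p₂ᵢ| = 0.02 + 0.00 + 0.11 + 0.11 + 0.18 + 0.15 + 0.10 + 0.15 = 0.82
D = 1 − ½ × 0.82 = 1 − 0.410 = 0.5900

0.59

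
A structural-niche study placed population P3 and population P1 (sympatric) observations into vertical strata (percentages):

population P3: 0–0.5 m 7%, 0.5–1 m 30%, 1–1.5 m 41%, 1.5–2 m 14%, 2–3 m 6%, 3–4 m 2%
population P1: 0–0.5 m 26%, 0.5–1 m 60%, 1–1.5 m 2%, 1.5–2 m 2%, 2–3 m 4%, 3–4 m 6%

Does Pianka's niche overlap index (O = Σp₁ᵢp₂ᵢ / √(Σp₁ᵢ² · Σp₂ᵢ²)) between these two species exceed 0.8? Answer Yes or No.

No

Convert percentages to proportions (divide by 100).
Σ p₁ᵢp₂ᵢ = 0.0182 + 0.1800 + 0.0082 + 0.0028 + 0.0024 + 0.0012 = 0.2128
Σp_1ᵢ² = 0.07² + 0.30² + 0.41² + 0.14² + 0.06² + 0.02² = 0.0049 + 0.0900 + 0.1681 + 0.0196 + 0.0036 + 0.0004 = 0.2866
Σp_2ᵢ² = 0.26² + 0.60² + 0.02² + 0.02² + 0.04² + 0.06² = 0.0676 + 0.3600 + 0.0004 + 0.0004 + 0.0016 + 0.0036 = 0.4336
O = 0.2128 / √(0.2866 × 0.4336) = 0.2128 / 0.35252 = 0.6037
O = 0.6037 < 0.8 → No.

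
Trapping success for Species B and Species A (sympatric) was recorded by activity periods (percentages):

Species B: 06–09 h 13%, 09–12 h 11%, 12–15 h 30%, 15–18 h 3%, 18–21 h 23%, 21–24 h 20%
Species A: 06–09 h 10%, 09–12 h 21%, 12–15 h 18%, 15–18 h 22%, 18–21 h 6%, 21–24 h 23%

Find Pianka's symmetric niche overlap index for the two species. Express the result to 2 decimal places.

Convert percentages to proportions (divide by 100).
Σ p₁ᵢp₂ᵢ = 0.0130 + 0.0231 + 0.0540 + 0.0066 + 0.0138 + 0.0460 = 0.1565
Σp_1ᵢ² = 0.13² + 0.11² + 0.30² + 0.03² + 0.23² + 0.20² = 0.0169 + 0.0121 + 0.0900 + 0.0009 + 0.0529 + 0.0400 = 0.2128
Σp_2ᵢ² = 0.10² + 0.21² + 0.18² + 0.22² + 0.06² + 0.23² = 0.0100 + 0.0441 + 0.0324 + 0.0484 + 0.0036 + 0.0529 = 0.1914
O = 0.1565 / √(0.2128 × 0.1914) = 0.1565 / 0.20182 = 0.7754

0.78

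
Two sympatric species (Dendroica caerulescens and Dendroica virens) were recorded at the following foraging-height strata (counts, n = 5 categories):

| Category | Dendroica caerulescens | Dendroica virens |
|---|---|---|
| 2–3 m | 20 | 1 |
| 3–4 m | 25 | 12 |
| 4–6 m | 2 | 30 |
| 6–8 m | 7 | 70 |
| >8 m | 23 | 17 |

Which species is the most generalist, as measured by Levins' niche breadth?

Dendroica caerulescens

Proportions for Dendroica caerulescens (n=77): 20/77=0.2597, 25/77=0.3247, 2/77=0.0260, 7/77=0.0909, 23/77=0.2987
Proportions for Dendroica virens (n=130): 1/130=0.0077, 12/130=0.0923, 30/130=0.2308, 70/130=0.5385, 17/130=0.1308
Σp_caerᵢ² = 0.2597² + 0.3247² + 0.0260² + 0.0909² + 0.2987² = 0.067444 + 0.105430 + 0.000676 + 0.008263 + 0.089222 = 0.271035
B_caer = 1 / 0.271035 = 3.6896
Σp_vireᵢ² = 0.0077² + 0.0923² + 0.2308² + 0.5385² + 0.1308² = 0.000059 + 0.008519 + 0.053269 + 0.289982 + 0.017109 = 0.368938
B_vire = 1 / 0.368938 = 2.7105
Highest B → broadest niche (most generalist): Dendroica caerulescens (B = 3.69).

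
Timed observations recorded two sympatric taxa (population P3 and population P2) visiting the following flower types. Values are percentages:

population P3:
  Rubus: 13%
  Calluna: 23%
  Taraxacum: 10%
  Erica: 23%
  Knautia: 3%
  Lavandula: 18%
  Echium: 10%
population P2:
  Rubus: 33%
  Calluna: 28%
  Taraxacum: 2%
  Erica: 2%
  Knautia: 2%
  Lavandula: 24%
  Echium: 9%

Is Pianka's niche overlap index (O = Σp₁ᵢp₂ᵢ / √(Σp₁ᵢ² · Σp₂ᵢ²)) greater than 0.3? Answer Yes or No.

Convert percentages to proportions (divide by 100).
Σ p₁ᵢp₂ᵢ = 0.0429 + 0.0644 + 0.0020 + 0.0046 + 0.0006 + 0.0432 + 0.0090 = 0.1667
Σp_1ᵢ² = 0.13² + 0.23² + 0.10² + 0.23² + 0.03² + 0.18² + 0.10² = 0.0169 + 0.0529 + 0.0100 + 0.0529 + 0.0009 + 0.0324 + 0.0100 = 0.1760
Σp_2ᵢ² = 0.33² + 0.28² + 0.02² + 0.02² + 0.02² + 0.24² + 0.09² = 0.1089 + 0.0784 + 0.0004 + 0.0004 + 0.0004 + 0.0576 + 0.0081 = 0.2542
O = 0.1667 / √(0.1760 × 0.2542) = 0.1667 / 0.21152 = 0.7881
O = 0.7881 > 0.3 → Yes.

Yes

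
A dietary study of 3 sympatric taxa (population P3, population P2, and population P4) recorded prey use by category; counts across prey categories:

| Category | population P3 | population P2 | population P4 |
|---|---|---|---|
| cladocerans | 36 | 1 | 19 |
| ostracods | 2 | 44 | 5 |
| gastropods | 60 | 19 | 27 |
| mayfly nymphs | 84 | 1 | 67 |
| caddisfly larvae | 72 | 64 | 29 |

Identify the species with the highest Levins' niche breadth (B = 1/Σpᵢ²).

Proportions for population P3 (n=254): 36/254=0.1417, 2/254=0.0079, 60/254=0.2362, 84/254=0.3307, 72/254=0.2835
Proportions for population P2 (n=129): 1/129=0.0078, 44/129=0.3411, 19/129=0.1473, 1/129=0.0078, 64/129=0.4961
Proportions for population P4 (n=147): 19/147=0.1293, 5/147=0.0340, 27/147=0.1837, 67/147=0.4558, 29/147=0.1973
Σp_P3ᵢ² = 0.1417² + 0.0079² + 0.2362² + 0.3307² + 0.2835² = 0.020079 + 0.000062 + 0.055790 + 0.109362 + 0.080372 = 0.265665
B_P3 = 1 / 0.265665 = 3.7641
Σp_P2ᵢ² = 0.0078² + 0.3411² + 0.1473² + 0.0078² + 0.4961² = 0.000061 + 0.116349 + 0.021697 + 0.000061 + 0.246115 = 0.384283
B_P2 = 1 / 0.384283 = 2.6022
Σp_P4ᵢ² = 0.1293² + 0.0340² + 0.1837² + 0.4558² + 0.1973² = 0.016718 + 0.001156 + 0.033746 + 0.207754 + 0.038927 = 0.298301
B_P4 = 1 / 0.298301 = 3.3523
Highest B → broadest niche (most generalist): population P3 (B = 3.76).

population P3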